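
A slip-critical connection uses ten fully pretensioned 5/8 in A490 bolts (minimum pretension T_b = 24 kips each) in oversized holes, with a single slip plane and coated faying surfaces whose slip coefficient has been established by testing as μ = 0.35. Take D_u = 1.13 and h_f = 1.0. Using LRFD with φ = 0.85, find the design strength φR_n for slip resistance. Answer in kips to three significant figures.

R_n = μ · D_u · h_f · T_b · n_s · n_b = 0.35 × 1.13 × 1.0 × 24 × 1 × 10 = 94.92 kips.
Design strength φR_n = 0.85 × 94.92 = 80.7 kips.

80.7 kips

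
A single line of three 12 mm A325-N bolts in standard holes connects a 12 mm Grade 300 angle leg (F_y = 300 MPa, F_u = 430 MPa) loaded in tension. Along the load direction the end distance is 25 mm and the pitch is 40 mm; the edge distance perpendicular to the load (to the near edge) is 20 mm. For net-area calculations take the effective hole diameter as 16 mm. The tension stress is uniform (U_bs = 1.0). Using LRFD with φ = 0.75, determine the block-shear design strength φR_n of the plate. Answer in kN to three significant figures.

197 kN

Shear plane L_v = 25 + 2·40 = 105 mm; A_gv = 105 × 12 = 1260 mm².
A_nv = (105 − 2.5·16) × 12 = 780 mm².
A_nt = (20 − 0.5·16) × 12 = 144 mm².
0.6 F_u A_nv = 201.2 kN; 0.6 F_y A_gv = 226.8 kN → shear rupture governs the shear term.
R_n = 201.2 + 1.0 × 430 × 144 / 1000 = 263.2 kN.
Design strength φR_n = 0.75 × 263.2 = 197 kN.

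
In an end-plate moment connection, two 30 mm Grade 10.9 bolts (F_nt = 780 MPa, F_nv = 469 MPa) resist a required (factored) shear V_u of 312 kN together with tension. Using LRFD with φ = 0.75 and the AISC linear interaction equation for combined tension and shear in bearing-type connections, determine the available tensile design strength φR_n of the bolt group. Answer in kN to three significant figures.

556 kN

A_b = π·30²/4 = 706.9 mm²; f_rv = 312 × 1000 / (2 × 706.9) = 220.7 MPa.
F'_nt = 1.3 F_nt − (F_nt / φF_nv) f_rv = 1.3·780 − (780/(0.75·469))·220.7 = 524.6 MPa, capped at F_nt → F'_nt = 524.6 MPa.
R_n = F'_nt · A_b · n = 524.6 × 706.9 × 2 / 1000 = 741.7 kN.
Design strength φR_n = 0.75 × 741.7 = 556 kN.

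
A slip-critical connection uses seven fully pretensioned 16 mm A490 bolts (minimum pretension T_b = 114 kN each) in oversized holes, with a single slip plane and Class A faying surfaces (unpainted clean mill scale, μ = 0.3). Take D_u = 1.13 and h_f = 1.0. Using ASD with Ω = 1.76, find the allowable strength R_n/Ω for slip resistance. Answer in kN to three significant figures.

R_n = μ · D_u · h_f · T_b · n_s · n_b = 0.3 × 1.13 × 1.0 × 114 × 1 × 7 = 270.5 kN.
Allowable strength R_n/Ω = 270.5 / 1.76 = 154 kN.

154 kN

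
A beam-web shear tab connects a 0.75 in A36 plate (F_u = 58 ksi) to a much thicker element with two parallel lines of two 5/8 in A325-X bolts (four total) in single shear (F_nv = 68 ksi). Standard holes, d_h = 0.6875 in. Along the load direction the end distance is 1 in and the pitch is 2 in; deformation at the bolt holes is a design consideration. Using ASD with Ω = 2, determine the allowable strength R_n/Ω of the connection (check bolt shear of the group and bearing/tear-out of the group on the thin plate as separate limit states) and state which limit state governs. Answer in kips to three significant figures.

Bolt shear: A_b = π·0.625²/4 = 0.3068 in²; R_n = 68 × 0.3068 × 4 × 1 = 83.45 kips → 83.45 / 2 = 41.7 kips.
Bearing (1.2 l_c t F_u ≤ 2.4 d t F_u): upper limit = 2.4·0.625·0.75·58 = 65.25 kips.
  Edge l_c = 1 − 0.6875/2 = 0.6562 → r_n = 34.26 kips; interior l_c = 2 − 0.6875 = 1.312 → r_n = 65.25 kips.
  R_n,bearing = 2·34.26 + 2·65.25 = 199 kips → 199 / 2 = 99.5 kips.
Bolt shear governs: 41.7 kips.

41.7 kips (bolt shear governs)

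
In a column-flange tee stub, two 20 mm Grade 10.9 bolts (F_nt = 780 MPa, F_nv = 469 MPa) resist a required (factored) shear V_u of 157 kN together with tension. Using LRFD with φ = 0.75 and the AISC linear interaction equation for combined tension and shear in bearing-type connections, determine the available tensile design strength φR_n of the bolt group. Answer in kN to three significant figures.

A_b = π·20²/4 = 314.2 mm²; f_rv = 157 × 1000 / (2 × 314.2) = 249.9 MPa.
F'_nt = 1.3 F_nt − (F_nt / φF_nv) f_rv = 1.3·780 − (780/(0.75·469))·249.9 = 459.9 MPa, capped at F_nt → F'_nt = 459.9 MPa.
R_n = F'_nt · A_b · n = 459.9 × 314.2 × 2 / 1000 = 289 kN.
Design strength φR_n = 0.75 × 289 = 217 kN.

217 kN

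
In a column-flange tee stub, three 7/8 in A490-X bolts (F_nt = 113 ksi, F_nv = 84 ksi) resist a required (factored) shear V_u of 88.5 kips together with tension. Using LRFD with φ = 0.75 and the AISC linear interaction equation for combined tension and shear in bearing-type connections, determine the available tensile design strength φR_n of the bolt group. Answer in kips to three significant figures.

A_b = π·0.875²/4 = 0.6013 in²; f_rv = 88.5 / (3 × 0.6013) = 49.06 ksi.
F'_nt = 1.3 F_nt − (F_nt / φF_nv) f_rv = 1.3·113 − (113/(0.75·84))·49.06 = 58.91 ksi, capped at F_nt → F'_nt = 58.91 ksi.
R_n = F'_nt · A_b · n = 58.91 × 0.6013 × 3 = 106.3 kips.
Design strength φR_n = 0.75 × 106.3 = 79.7 kips.

79.7 kips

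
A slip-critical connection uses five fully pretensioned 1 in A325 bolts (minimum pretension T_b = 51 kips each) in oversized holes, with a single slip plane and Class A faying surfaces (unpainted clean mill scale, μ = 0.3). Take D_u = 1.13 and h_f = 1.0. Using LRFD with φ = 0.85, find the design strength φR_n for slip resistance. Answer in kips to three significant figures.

R_n = μ · D_u · h_f · T_b · n_s · n_b = 0.3 × 1.13 × 1.0 × 51 × 1 × 5 = 86.44 kips.
Design strength φR_n = 0.85 × 86.44 = 73.5 kips.

73.5 kips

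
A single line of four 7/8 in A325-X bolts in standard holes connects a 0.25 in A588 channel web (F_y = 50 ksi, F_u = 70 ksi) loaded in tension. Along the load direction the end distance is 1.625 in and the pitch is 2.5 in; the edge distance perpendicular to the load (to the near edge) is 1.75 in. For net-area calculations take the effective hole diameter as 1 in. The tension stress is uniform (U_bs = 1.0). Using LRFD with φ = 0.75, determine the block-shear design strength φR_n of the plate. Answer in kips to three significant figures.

Shear plane L_v = 1.625 + 3·2.5 = 9.125 in; A_gv = 9.125 × 0.25 = 2.281 in².
A_nv = (9.125 − 3.5·1) × 0.25 = 1.406 in².
A_nt = (1.75 − 0.5·1) × 0.25 = 0.3125 in².
0.6 F_u A_nv = 59.06 kips; 0.6 F_y A_gv = 68.44 kips → shear rupture governs the shear term.
R_n = 59.06 + 1.0 × 70 × 0.3125 = 80.94 kips.
Design strength φR_n = 0.75 × 80.94 = 60.7 kips.

60.7 kips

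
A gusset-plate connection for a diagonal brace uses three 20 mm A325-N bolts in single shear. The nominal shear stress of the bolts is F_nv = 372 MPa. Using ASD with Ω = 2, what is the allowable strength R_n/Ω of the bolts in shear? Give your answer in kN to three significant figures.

175 kN

A_b = π × 20² / 4 = 314.2 mm².
R_n = F_nv · A_b · n · n_s = 372 × 314.2 × 3 × 1 / 1000 = 350.6 kN.
Allowable strength R_n/Ω = 350.6 / 2 = 175 kN.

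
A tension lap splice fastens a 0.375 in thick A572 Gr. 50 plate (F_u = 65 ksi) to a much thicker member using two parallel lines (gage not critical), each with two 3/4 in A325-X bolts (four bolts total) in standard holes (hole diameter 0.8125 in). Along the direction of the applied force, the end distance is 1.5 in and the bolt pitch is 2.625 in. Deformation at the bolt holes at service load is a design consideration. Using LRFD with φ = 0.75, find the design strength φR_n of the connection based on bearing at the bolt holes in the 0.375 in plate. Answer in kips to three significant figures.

114 kips

Per bolt r_n = 1.2 l_c t F_u ≤ 2.4 d t F_u; upper limit = 2.4 × 0.75 × 0.375 × 65 = 43.87 kips.
Edge bolt: l_c = 1.5 − 0.8125/2 = 1.094 in → 1.2 × 1.094 × 0.375 × 65 = 31.99 → r_n = 31.99 kips.
Interior bolts: l_c = 2.625 − 0.8125 = 1.812 in → 1.2 × 1.812 × 0.375 × 65 = 53.02 → r_n = 43.87 kips.
R_n = 2 × 31.99 + 2 × 43.87 = 151.7 kips.
Design strength φR_n = 0.75 × 151.7 = 114 kips.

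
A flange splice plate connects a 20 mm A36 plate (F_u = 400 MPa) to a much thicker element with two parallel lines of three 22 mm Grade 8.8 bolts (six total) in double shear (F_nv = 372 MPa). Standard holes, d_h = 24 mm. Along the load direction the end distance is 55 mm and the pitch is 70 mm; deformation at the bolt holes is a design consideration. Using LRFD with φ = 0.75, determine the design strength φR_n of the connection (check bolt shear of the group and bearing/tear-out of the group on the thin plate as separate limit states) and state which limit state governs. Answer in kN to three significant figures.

1270 kN (bolt shear governs)

Bolt shear: A_b = π·22²/4 = 380.1 mm²; R_n = 372 × 380.1 × 6 × 2 / 1000 = 1697 kN → 0.75 × 1697 = 1270 kN.
Bearing (1.2 l_c t F_u ≤ 2.4 d t F_u): upper limit = 2.4·22·20·400 / 1000 = 422.4 kN.
  Edge l_c = 55 − 24/2 = 43 → r_n = 412.8 kN; interior l_c = 70 − 24 = 46 → r_n = 422.4 kN.
  R_n,bearing = 2·412.8 + 4·422.4 = 2515 kN → 0.75 × 2515 = 1890 kN.
Bolt shear governs: 1270 kN.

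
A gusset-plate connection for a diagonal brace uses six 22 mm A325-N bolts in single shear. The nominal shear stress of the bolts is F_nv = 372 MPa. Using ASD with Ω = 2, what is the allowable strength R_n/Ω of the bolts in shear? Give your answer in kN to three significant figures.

424 kN

A_b = π × 22² / 4 = 380.1 mm².
R_n = F_nv · A_b · n · n_s = 372 × 380.1 × 6 × 1 / 1000 = 848.5 kN.
Allowable strength R_n/Ω = 848.5 / 2 = 424 kN.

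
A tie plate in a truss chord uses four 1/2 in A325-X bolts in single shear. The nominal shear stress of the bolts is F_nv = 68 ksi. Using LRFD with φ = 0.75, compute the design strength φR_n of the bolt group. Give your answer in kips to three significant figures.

40.1 kips

A_b = π × 0.5² / 4 = 0.1963 in².
R_n = F_nv · A_b · n · n_s = 68 × 0.1963 × 4 × 1 = 53.41 kips.
Design strength φR_n = 0.75 × 53.41 = 40.1 kips.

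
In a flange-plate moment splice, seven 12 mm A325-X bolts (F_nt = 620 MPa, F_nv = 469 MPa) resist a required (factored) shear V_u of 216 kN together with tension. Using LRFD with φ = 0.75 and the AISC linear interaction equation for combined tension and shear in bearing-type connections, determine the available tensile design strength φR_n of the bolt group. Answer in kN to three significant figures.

A_b = π·12²/4 = 113.1 mm²; f_rv = 216 × 1000 / (7 × 113.1) = 272.8 MPa.
F'_nt = 1.3 F_nt − (F_nt / φF_nv) f_rv = 1.3·620 − (620/(0.75·469))·272.8 = 325.1 MPa, capped at F_nt → F'_nt = 325.1 MPa.
R_n = F'_nt · A_b · n = 325.1 × 113.1 × 7 / 1000 = 257.4 kN.
Design strength φR_n = 0.75 × 257.4 = 193 kN.

193 kN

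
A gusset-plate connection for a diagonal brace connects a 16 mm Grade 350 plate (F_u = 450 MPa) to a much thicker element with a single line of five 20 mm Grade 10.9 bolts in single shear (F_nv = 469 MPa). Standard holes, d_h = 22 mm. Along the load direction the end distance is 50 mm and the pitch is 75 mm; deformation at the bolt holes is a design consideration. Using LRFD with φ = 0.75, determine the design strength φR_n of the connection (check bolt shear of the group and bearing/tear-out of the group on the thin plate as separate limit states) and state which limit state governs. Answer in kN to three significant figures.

Bolt shear: A_b = π·20²/4 = 314.2 mm²; R_n = 469 × 314.2 × 5 × 1 / 1000 = 736.7 kN → 0.75 × 736.7 = 553 kN.
Bearing (1.2 l_c t F_u ≤ 2.4 d t F_u): upper limit = 2.4·20·16·450 / 1000 = 345.6 kN.
  Edge l_c = 50 − 22/2 = 39 → r_n = 337 kN; interior l_c = 75 − 22 = 53 → r_n = 345.6 kN.
  R_n,bearing = 1·337 + 4·345.6 = 1719 kN → 0.75 × 1719 = 1290 kN.
Bolt shear governs: 553 kN.

553 kN (bolt shear governs)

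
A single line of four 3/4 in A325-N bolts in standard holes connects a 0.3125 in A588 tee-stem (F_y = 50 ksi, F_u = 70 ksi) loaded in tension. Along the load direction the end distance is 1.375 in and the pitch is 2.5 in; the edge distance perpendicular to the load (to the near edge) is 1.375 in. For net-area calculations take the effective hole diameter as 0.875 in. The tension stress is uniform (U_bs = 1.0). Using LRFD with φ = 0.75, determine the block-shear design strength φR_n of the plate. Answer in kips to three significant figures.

72.6 kips

Shear plane L_v = 1.375 + 3·2.5 = 8.875 in; A_gv = 8.875 × 0.3125 = 2.773 in².
A_nv = (8.875 − 3.5·0.875) × 0.3125 = 1.816 in².
A_nt = (1.375 − 0.5·0.875) × 0.3125 = 0.293 in².
0.6 F_u A_nv = 76.29 kips; 0.6 F_y A_gv = 83.2 kips → shear rupture governs the shear term.
R_n = 76.29 + 1.0 × 70 × 0.293 = 96.8 kips.
Design strength φR_n = 0.75 × 96.8 = 72.6 kips.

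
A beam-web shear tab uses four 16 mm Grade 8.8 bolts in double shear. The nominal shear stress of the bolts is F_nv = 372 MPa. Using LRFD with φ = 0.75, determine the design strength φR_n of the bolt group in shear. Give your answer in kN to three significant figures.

A_b = π × 16² / 4 = 201.1 mm².
R_n = F_nv · A_b · n · n_s = 372 × 201.1 × 4 × 2 / 1000 = 598.4 kN.
Design strength φR_n = 0.75 × 598.4 = 449 kN.

449 kN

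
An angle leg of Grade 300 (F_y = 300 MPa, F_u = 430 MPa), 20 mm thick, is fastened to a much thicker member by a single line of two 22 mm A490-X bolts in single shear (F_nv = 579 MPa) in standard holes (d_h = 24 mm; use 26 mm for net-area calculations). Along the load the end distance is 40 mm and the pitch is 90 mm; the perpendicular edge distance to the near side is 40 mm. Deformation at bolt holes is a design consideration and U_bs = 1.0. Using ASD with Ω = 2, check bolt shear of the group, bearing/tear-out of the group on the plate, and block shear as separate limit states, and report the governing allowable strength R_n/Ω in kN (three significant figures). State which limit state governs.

Bolt shear: A_b = π·22²/4 = 380.1 mm²; R_n = 579 × 380.1 × 2 × 1 / 1000 = 440.2 kN → 440.2 / 2 = 220 kN.
Bearing: edge l_c = 28, r_n = 289 kN; interior l_c = 66, r_n = 454.1 kN; R_n = 289 + 1·454.1 = 743 kN → 372 kN.
Block shear: A_gv = 2600, A_nv = 1820, A_nt = 540 mm²; R_n = min(0.6F_uA_nv, 0.6F_yA_gv) + U_bs·F_u·A_nt = 700.2 kN → 350 kN.
Bolt shear governs: 220 kN.

220 kN (bolt shear governs)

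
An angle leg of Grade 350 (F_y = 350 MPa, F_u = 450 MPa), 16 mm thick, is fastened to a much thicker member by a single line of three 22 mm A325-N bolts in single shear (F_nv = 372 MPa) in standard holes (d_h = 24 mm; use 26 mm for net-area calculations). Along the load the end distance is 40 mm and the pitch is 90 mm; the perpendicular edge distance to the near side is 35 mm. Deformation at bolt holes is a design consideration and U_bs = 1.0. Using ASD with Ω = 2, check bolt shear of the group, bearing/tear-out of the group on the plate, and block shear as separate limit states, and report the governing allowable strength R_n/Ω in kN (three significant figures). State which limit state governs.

Bolt shear: A_b = π·22²/4 = 380.1 mm²; R_n = 372 × 380.1 × 3 × 1 / 1000 = 424.2 kN → 424.2 / 2 = 212 kN.
Bearing: edge l_c = 28, r_n = 241.9 kN; interior l_c = 66, r_n = 380.2 kN; R_n = 241.9 + 2·380.2 = 1002 kN → 501 kN.
Block shear: A_gv = 3520, A_nv = 2480, A_nt = 352 mm²; R_n = min(0.6F_uA_nv, 0.6F_yA_gv) + U_bs·F_u·A_nt = 828 kN → 414 kN.
Bolt shear governs: 212 kN.

212 kN (bolt shear governs)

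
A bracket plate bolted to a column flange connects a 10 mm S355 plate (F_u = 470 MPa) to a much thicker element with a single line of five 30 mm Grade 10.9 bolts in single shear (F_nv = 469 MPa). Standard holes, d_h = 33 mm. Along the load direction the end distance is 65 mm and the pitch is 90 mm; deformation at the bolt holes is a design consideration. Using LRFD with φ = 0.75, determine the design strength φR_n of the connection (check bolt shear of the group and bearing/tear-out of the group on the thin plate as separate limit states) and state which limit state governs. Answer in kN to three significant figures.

1170 kN (bearing governs)

Bolt shear: A_b = π·30²/4 = 706.9 mm²; R_n = 469 × 706.9 × 5 × 1 / 1000 = 1658 kN → 0.75 × 1658 = 1240 kN.
Bearing (1.2 l_c t F_u ≤ 2.4 d t F_u): upper limit = 2.4·30·10·470 / 1000 = 338.4 kN.
  Edge l_c = 65 − 33/2 = 48.5 → r_n = 273.5 kN; interior l_c = 90 − 33 = 57 → r_n = 321.5 kN.
  R_n,bearing = 1·273.5 + 4·321.5 = 1559 kN → 0.75 × 1559 = 1170 kN.
Bearing governs: 1170 kN.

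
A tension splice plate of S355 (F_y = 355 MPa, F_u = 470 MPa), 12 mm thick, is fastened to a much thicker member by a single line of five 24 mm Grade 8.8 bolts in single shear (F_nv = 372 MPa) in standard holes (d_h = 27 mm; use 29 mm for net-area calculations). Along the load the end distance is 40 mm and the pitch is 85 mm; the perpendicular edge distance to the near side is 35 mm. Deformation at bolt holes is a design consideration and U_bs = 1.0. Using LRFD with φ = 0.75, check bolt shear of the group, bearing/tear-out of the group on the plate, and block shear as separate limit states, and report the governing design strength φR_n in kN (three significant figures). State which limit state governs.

631 kN (bolt shear governs)

Bolt shear: A_b = π·24²/4 = 452.4 mm²; R_n = 372 × 452.4 × 5 × 1 / 1000 = 841.4 kN → 0.75 × 841.4 = 631 kN.
Bearing: edge l_c = 26.5, r_n = 179.4 kN; interior l_c = 58, r_n = 324.9 kN; R_n = 179.4 + 4·324.9 = 1479 kN → 1110 kN.
Block shear: A_gv = 4560, A_nv = 2994, A_nt = 246 mm²; R_n = min(0.6F_uA_nv, 0.6F_yA_gv) + U_bs·F_u·A_nt = 959.9 kN → 720 kN.
Bolt shear governs: 631 kN.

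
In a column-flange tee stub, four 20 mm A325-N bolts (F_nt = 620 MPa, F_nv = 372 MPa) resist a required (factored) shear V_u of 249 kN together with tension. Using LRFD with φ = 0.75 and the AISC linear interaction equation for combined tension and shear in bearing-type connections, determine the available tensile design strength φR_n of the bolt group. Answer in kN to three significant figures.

A_b = π·20²/4 = 314.2 mm²; f_rv = 249 × 1000 / (4 × 314.2) = 198.1 MPa.
F'_nt = 1.3 F_nt − (F_nt / φF_nv) f_rv = 1.3·620 − (620/(0.75·372))·198.1 = 365.7 MPa, capped at F_nt → F'_nt = 365.7 MPa.
R_n = F'_nt · A_b · n = 365.7 × 314.2 × 4 / 1000 = 459.5 kN.
Design strength φR_n = 0.75 × 459.5 = 345 kN.

345 kN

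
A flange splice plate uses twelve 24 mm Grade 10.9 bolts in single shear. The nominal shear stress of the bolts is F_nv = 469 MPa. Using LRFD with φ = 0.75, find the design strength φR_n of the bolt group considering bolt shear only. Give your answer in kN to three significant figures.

A_b = π × 24² / 4 = 452.4 mm².
R_n = F_nv · A_b · n · n_s = 469 × 452.4 × 12 × 1 / 1000 = 2546 kN.
Design strength φR_n = 0.75 × 2546 = 1910 kN.

1910 kN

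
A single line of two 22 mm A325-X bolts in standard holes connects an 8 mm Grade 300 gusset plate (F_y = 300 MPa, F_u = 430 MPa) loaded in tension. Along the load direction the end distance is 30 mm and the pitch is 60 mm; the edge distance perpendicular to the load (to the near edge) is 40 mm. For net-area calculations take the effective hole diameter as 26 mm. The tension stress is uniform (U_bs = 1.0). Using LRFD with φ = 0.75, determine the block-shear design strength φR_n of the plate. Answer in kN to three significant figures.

Shear plane L_v = 30 + 1·60 = 90 mm; A_gv = 90 × 8 = 720 mm².
A_nv = (90 − 1.5·26) × 8 = 408 mm².
A_nt = (40 − 0.5·26) × 8 = 216 mm².
0.6 F_u A_nv = 105.3 kN; 0.6 F_y A_gv = 129.6 kN → shear rupture governs the shear term.
R_n = 105.3 + 1.0 × 430 × 216 / 1000 = 198.1 kN.
Design strength φR_n = 0.75 × 198.1 = 149 kN.

149 kN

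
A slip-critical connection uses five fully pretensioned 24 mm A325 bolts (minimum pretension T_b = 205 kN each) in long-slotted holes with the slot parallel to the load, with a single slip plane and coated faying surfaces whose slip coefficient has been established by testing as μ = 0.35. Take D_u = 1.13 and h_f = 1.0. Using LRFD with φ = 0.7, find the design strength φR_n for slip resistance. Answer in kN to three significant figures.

R_n = μ · D_u · h_f · T_b · n_s · n_b = 0.35 × 1.13 × 1.0 × 205 × 1 × 5 = 405.4 kN.
Design strength φR_n = 0.7 × 405.4 = 284 kN.

284 kN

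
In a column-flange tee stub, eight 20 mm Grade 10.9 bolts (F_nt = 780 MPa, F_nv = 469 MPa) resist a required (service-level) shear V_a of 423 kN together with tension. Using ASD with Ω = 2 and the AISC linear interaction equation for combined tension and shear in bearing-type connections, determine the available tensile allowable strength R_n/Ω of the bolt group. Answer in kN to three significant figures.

A_b = π·20²/4 = 314.2 mm²; f_rv = 423 × 1000 / (8 × 314.2) = 168.3 MPa.
F'_nt = 1.3 F_nt − (Ω F_nt / F_nv) f_rv = 1.3·780 − (2·780/469)·168.3 = 454.2 MPa, capped at F_nt → F'_nt = 454.2 MPa.
R_n = F'_nt · A_b · n = 454.2 × 314.2 × 8 / 1000 = 1141 kN.
Allowable strength R_n/Ω = 1141 / 2 = 571 kN.

571 kN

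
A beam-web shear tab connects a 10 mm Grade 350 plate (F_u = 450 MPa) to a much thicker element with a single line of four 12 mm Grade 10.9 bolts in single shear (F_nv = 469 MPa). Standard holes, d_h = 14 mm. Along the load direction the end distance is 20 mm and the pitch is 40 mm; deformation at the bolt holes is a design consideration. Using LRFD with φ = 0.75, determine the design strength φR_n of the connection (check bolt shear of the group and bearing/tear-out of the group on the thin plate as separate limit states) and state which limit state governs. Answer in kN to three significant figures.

159 kN (bolt shear governs)

Bolt shear: A_b = π·12²/4 = 113.1 mm²; R_n = 469 × 113.1 × 4 × 1 / 1000 = 212.2 kN → 0.75 × 212.2 = 159 kN.
Bearing (1.2 l_c t F_u ≤ 2.4 d t F_u): upper limit = 2.4·12·10·450 / 1000 = 129.6 kN.
  Edge l_c = 20 − 14/2 = 13 → r_n = 70.2 kN; interior l_c = 40 − 14 = 26 → r_n = 129.6 kN.
  R_n,bearing = 1·70.2 + 3·129.6 = 459 kN → 0.75 × 459 = 344 kN.
Bolt shear governs: 159 kN.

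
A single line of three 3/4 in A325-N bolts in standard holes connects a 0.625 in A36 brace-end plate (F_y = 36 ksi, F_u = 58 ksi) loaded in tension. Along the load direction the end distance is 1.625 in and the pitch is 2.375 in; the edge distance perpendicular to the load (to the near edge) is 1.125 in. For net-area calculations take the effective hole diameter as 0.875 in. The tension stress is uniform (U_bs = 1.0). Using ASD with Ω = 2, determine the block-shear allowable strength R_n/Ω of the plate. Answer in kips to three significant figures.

55.5 kips

Shear plane L_v = 1.625 + 2·2.375 = 6.375 in; A_gv = 6.375 × 0.625 = 3.984 in².
A_nv = (6.375 − 2.5·0.875) × 0.625 = 2.617 in².
A_nt = (1.125 − 0.5·0.875) × 0.625 = 0.4297 in².
0.6 F_u A_nv = 91.08 kips; 0.6 F_y A_gv = 86.06 kips → shear yielding governs the shear term.
R_n = 86.06 + 1.0 × 58 × 0.4297 = 111 kips.
Allowable strength R_n/Ω = 111 / 2 = 55.5 kips.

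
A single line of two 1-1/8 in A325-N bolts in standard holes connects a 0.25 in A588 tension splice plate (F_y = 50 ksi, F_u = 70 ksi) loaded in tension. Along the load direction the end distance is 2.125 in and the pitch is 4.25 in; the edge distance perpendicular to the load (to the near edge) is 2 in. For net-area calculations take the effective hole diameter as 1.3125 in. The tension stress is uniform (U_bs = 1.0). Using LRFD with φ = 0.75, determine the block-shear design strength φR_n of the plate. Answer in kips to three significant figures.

52.3 kips

Shear plane L_v = 2.125 + 1·4.25 = 6.375 in; A_gv = 6.375 × 0.25 = 1.594 in².
A_nv = (6.375 − 1.5·1.3125) × 0.25 = 1.102 in².
A_nt = (2 − 0.5·1.3125) × 0.25 = 0.3359 in².
0.6 F_u A_nv = 46.27 kips; 0.6 F_y A_gv = 47.81 kips → shear rupture governs the shear term.
R_n = 46.27 + 1.0 × 70 × 0.3359 = 69.78 kips.
Design strength φR_n = 0.75 × 69.78 = 52.3 kips.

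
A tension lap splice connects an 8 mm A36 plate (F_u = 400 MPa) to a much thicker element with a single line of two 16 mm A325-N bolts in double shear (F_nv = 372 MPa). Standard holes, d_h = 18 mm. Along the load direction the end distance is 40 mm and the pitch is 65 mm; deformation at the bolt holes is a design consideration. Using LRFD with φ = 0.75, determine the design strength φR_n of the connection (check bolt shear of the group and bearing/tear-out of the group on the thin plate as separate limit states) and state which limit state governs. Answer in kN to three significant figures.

181 kN (bearing governs)

Bolt shear: A_b = π·16²/4 = 201.1 mm²; R_n = 372 × 201.1 × 2 × 2 / 1000 = 299.2 kN → 0.75 × 299.2 = 224 kN.
Bearing (1.2 l_c t F_u ≤ 2.4 d t F_u): upper limit = 2.4·16·8·400 / 1000 = 122.9 kN.
  Edge l_c = 40 − 18/2 = 31 → r_n = 119 kN; interior l_c = 65 − 18 = 47 → r_n = 122.9 kN.
  R_n,bearing = 1·119 + 1·122.9 = 241.9 kN → 0.75 × 241.9 = 181 kN.
Bearing governs: 181 kN.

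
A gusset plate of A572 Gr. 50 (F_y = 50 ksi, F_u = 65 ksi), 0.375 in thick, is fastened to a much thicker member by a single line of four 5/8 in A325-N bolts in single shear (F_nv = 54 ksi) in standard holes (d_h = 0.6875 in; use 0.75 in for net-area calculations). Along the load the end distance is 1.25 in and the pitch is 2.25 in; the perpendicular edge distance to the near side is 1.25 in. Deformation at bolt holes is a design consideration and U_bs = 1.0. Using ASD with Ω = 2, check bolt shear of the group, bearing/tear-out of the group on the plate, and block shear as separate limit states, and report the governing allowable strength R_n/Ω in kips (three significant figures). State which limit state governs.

Bolt shear: A_b = π·0.625²/4 = 0.3068 in²; R_n = 54 × 0.3068 × 4 × 1 = 66.27 kips → 66.27 / 2 = 33.1 kips.
Bearing: edge l_c = 0.9062, r_n = 26.51 kips; interior l_c = 1.562, r_n = 36.56 kips; R_n = 26.51 + 3·36.56 = 136.2 kips → 68.1 kips.
Block shear: A_gv = 3, A_nv = 2.016, A_nt = 0.3281 in²; R_n = min(0.6F_uA_nv, 0.6F_yA_gv) + U_bs·F_u·A_nt = 99.94 kips → 50 kips.
Bolt shear governs: 33.1 kips.

33.1 kips (bolt shear governs)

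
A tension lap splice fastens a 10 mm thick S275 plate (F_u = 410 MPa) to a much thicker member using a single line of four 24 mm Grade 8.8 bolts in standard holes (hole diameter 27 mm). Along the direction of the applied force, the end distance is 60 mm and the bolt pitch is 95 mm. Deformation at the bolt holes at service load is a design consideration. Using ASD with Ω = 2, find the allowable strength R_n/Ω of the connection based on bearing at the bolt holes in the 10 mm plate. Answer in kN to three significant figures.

469 kN

Per bolt r_n = 1.2 l_c t F_u ≤ 2.4 d t F_u; upper limit = 2.4 × 24 × 10 × 410 / 1000 = 236.2 kN.
Edge bolt: l_c = 60 − 27/2 = 46.5 mm → 1.2 × 46.5 × 10 × 410 / 1000 = 228.8 → r_n = 228.8 kN.
Interior bolts: l_c = 95 − 27 = 68 mm → 1.2 × 68 × 10 × 410 / 1000 = 334.6 → r_n = 236.2 kN.
R_n = 1 × 228.8 + 3 × 236.2 = 937.3 kN.
Allowable strength R_n/Ω = 937.3 / 2 = 469 kN.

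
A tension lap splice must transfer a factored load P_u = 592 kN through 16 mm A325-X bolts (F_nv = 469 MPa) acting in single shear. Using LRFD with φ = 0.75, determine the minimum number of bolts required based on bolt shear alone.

A_b = π·16²/4 = 201.1 mm².
Per-bolt design strength φR_n = 0.75 × 469 × 201.1 × 1 / 1000 = 70.72 kN.
n ≥ 592 / 70.72 = 8.371 → use 9 bolts.

9 bolts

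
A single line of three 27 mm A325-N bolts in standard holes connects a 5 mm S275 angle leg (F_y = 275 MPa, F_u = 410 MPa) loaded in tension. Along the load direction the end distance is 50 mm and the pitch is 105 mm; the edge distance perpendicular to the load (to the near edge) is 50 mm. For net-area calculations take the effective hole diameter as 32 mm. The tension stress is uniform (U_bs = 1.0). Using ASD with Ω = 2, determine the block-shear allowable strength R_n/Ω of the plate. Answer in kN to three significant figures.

Shear plane L_v = 50 + 2·105 = 260 mm; A_gv = 260 × 5 = 1300 mm².
A_nv = (260 − 2.5·32) × 5 = 900 mm².
A_nt = (50 − 0.5·32) × 5 = 170 mm².
0.6 F_u A_nv = 221.4 kN; 0.6 F_y A_gv = 214.5 kN → shear yielding governs the shear term.
R_n = 214.5 + 1.0 × 410 × 170 / 1000 = 284.2 kN.
Allowable strength R_n/Ω = 284.2 / 2 = 142 kN.

142 kN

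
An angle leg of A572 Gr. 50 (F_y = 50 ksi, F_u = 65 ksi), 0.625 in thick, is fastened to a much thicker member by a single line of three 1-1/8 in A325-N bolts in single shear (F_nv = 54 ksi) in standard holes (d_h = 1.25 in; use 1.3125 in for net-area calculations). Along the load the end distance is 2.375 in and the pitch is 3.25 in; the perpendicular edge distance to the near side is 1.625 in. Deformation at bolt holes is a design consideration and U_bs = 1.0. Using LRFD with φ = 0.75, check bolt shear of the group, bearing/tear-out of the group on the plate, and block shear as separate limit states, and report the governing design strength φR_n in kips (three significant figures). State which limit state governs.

121 kips (bolt shear governs)

Bolt shear: A_b = π·1.125²/4 = 0.994 in²; R_n = 54 × 0.994 × 3 × 1 = 161 kips → 0.75 × 161 = 121 kips.
Bearing: edge l_c = 1.75, r_n = 85.31 kips; interior l_c = 2, r_n = 97.5 kips; R_n = 85.31 + 2·97.5 = 280.3 kips → 210 kips.
Block shear: A_gv = 5.547, A_nv = 3.496, A_nt = 0.6055 in²; R_n = min(0.6F_uA_nv, 0.6F_yA_gv) + U_bs·F_u·A_nt = 175.7 kips → 132 kips.
Bolt shear governs: 121 kips.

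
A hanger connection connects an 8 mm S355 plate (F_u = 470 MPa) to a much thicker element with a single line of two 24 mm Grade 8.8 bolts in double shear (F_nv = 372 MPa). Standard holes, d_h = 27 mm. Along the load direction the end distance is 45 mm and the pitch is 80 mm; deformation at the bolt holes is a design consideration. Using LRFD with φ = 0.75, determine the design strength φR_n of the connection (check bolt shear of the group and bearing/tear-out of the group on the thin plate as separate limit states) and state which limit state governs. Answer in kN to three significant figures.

269 kN (bearing governs)

Bolt shear: A_b = π·24²/4 = 452.4 mm²; R_n = 372 × 452.4 × 2 × 2 / 1000 = 673.2 kN → 0.75 × 673.2 = 505 kN.
Bearing (1.2 l_c t F_u ≤ 2.4 d t F_u): upper limit = 2.4·24·8·470 / 1000 = 216.6 kN.
  Edge l_c = 45 − 27/2 = 31.5 → r_n = 142.1 kN; interior l_c = 80 − 27 = 53 → r_n = 216.6 kN.
  R_n,bearing = 1·142.1 + 1·216.6 = 358.7 kN → 0.75 × 358.7 = 269 kN.
Bearing governs: 269 kN.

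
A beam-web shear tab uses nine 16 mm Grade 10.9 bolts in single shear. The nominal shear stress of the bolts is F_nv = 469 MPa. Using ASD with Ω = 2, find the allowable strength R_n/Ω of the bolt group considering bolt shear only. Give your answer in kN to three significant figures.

A_b = π × 16² / 4 = 201.1 mm².
R_n = F_nv · A_b · n · n_s = 469 × 201.1 × 9 × 1 / 1000 = 848.7 kN.
Allowable strength R_n/Ω = 848.7 / 2 = 424 kN.

424 kN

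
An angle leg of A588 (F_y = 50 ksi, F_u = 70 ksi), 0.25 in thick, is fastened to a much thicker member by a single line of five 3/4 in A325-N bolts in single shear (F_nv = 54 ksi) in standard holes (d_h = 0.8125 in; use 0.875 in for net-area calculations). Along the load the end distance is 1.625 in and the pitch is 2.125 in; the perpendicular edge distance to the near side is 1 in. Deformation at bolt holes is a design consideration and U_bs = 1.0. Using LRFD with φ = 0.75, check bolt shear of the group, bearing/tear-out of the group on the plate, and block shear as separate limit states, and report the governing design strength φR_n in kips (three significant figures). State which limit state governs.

56.1 kips (block shear governs)

Bolt shear: A_b = π·0.75²/4 = 0.4418 in²; R_n = 54 × 0.4418 × 5 × 1 = 119.3 kips → 0.75 × 119.3 = 89.5 kips.
Bearing: edge l_c = 1.219, r_n = 25.59 kips; interior l_c = 1.312, r_n = 27.56 kips; R_n = 25.59 + 4·27.56 = 135.8 kips → 102 kips.
Block shear: A_gv = 2.531, A_nv = 1.547, A_nt = 0.1406 in²; R_n = min(0.6F_uA_nv, 0.6F_yA_gv) + U_bs·F_u·A_nt = 74.81 kips → 56.1 kips.
Block shear governs: 56.1 kips.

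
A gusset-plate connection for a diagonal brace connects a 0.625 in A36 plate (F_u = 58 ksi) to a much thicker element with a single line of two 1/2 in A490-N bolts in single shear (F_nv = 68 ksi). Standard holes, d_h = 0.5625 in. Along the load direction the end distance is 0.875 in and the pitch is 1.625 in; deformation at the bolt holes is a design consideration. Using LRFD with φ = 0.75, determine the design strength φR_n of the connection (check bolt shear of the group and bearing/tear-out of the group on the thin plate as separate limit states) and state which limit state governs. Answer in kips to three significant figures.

Bolt shear: A_b = π·0.5²/4 = 0.1963 in²; R_n = 68 × 0.1963 × 2 × 1 = 26.7 kips → 0.75 × 26.7 = 20 kips.
Bearing (1.2 l_c t F_u ≤ 2.4 d t F_u): upper limit = 2.4·0.5·0.625·58 = 43.5 kips.
  Edge l_c = 0.875 − 0.5625/2 = 0.5938 → r_n = 25.83 kips; interior l_c = 1.625 − 0.5625 = 1.062 → r_n = 43.5 kips.
  R_n,bearing = 1·25.83 + 1·43.5 = 69.33 kips → 0.75 × 69.33 = 52 kips.
Bolt shear governs: 20 kips.

20 kips (bolt shear governs)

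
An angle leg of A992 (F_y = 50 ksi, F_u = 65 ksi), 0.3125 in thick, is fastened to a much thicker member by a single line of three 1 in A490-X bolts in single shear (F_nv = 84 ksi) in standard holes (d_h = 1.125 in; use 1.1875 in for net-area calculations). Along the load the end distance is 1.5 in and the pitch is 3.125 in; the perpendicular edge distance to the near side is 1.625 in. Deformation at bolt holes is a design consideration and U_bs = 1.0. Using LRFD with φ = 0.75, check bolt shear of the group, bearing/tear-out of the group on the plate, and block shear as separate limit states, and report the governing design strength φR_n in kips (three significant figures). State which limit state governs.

59.4 kips (block shear governs)

Bolt shear: A_b = π·1²/4 = 0.7854 in²; R_n = 84 × 0.7854 × 3 × 1 = 197.9 kips → 0.75 × 197.9 = 148 kips.
Bearing: edge l_c = 0.9375, r_n = 22.85 kips; interior l_c = 2, r_n = 48.75 kips; R_n = 22.85 + 2·48.75 = 120.4 kips → 90.3 kips.
Block shear: A_gv = 2.422, A_nv = 1.494, A_nt = 0.3223 in²; R_n = min(0.6F_uA_nv, 0.6F_yA_gv) + U_bs·F_u·A_nt = 79.22 kips → 59.4 kips.
Block shear governs: 59.4 kips.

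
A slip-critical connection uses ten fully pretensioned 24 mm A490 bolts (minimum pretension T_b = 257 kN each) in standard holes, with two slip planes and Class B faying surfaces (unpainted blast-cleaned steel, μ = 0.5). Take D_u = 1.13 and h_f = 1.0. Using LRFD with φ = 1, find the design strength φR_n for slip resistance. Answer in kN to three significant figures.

R_n = μ · D_u · h_f · T_b · n_s · n_b = 0.5 × 1.13 × 1.0 × 257 × 2 × 10 = 2904 kN.
Design strength φR_n = 1 × 2904 = 2900 kN.

2900 kN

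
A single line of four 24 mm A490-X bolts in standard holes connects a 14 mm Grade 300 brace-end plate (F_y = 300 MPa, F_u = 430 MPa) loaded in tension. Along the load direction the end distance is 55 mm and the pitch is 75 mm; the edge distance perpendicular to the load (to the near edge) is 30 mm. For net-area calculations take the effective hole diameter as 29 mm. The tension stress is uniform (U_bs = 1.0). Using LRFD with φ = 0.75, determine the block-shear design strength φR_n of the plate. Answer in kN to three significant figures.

554 kN

Shear plane L_v = 55 + 3·75 = 280 mm; A_gv = 280 × 14 = 3920 mm².
A_nv = (280 − 3.5·29) × 14 = 2499 mm².
A_nt = (30 − 0.5·29) × 14 = 217 mm².
0.6 F_u A_nv = 644.7 kN; 0.6 F_y A_gv = 705.6 kN → shear rupture governs the shear term.
R_n = 644.7 + 1.0 × 430 × 217 / 1000 = 738.1 kN.
Design strength φR_n = 0.75 × 738.1 = 554 kN.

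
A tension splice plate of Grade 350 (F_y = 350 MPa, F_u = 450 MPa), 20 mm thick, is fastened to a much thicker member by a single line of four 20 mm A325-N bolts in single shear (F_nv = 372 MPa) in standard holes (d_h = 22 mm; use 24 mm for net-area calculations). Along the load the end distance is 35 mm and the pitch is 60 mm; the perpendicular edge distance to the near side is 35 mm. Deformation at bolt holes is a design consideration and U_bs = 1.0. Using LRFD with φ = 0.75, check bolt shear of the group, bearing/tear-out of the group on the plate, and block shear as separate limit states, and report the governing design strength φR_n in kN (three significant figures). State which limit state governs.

351 kN (bolt shear governs)

Bolt shear: A_b = π·20²/4 = 314.2 mm²; R_n = 372 × 314.2 × 4 × 1 / 1000 = 467.5 kN → 0.75 × 467.5 = 351 kN.
Bearing: edge l_c = 24, r_n = 259.2 kN; interior l_c = 38, r_n = 410.4 kN; R_n = 259.2 + 3·410.4 = 1490 kN → 1120 kN.
Block shear: A_gv = 4300, A_nv = 2620, A_nt = 460 mm²; R_n = min(0.6F_uA_nv, 0.6F_yA_gv) + U_bs·F_u·A_nt = 914.4 kN → 686 kN.
Bolt shear governs: 351 kN.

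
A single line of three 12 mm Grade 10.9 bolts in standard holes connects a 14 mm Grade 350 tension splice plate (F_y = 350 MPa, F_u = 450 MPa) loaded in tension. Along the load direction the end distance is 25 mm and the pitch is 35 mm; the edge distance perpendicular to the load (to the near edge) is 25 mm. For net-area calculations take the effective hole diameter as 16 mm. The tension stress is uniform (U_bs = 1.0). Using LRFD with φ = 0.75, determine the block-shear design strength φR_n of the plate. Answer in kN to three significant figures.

Shear plane L_v = 25 + 2·35 = 95 mm; A_gv = 95 × 14 = 1330 mm².
A_nv = (95 − 2.5·16) × 14 = 770 mm².
A_nt = (25 − 0.5·16) × 14 = 238 mm².
0.6 F_u A_nv = 207.9 kN; 0.6 F_y A_gv = 279.3 kN → shear rupture governs the shear term.
R_n = 207.9 + 1.0 × 450 × 238 / 1000 = 315 kN.
Design strength φR_n = 0.75 × 315 = 236 kN.

236 kN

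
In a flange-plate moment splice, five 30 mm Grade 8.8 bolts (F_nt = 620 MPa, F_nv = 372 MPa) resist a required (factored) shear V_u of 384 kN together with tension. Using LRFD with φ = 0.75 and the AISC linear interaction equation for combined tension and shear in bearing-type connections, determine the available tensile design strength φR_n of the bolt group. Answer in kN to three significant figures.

1500 kN

A_b = π·30²/4 = 706.9 mm²; f_rv = 384 × 1000 / (5 × 706.9) = 108.6 MPa.
F'_nt = 1.3 F_nt − (F_nt / φF_nv) f_rv = 1.3·620 − (620/(0.75·372))·108.6 = 564.6 MPa, capped at F_nt → F'_nt = 564.6 MPa.
R_n = F'_nt · A_b · n = 564.6 × 706.9 × 5 / 1000 = 1995 kN.
Design strength φR_n = 0.75 × 1995 = 1500 kN.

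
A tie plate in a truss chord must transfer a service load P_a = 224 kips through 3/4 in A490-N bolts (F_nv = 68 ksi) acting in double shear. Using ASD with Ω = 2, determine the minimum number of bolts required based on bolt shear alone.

8 bolts

A_b = π·0.75²/4 = 0.4418 in².
Per-bolt allowable strength R_n/Ω = 68 × 0.4418 × 2 / 2 = 30.04 kips.
n ≥ 224 / 30.04 = 7.456 → use 8 bolts.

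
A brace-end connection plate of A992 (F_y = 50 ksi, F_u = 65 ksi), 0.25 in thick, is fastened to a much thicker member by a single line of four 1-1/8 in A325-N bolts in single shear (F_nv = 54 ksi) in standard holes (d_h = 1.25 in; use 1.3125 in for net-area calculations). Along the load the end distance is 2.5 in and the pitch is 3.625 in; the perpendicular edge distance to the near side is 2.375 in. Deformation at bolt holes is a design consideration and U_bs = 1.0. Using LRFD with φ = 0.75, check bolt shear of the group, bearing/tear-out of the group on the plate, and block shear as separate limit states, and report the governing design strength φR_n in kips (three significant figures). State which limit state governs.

Bolt shear: A_b = π·1.125²/4 = 0.994 in²; R_n = 54 × 0.994 × 4 × 1 = 214.7 kips → 0.75 × 214.7 = 161 kips.
Bearing: edge l_c = 1.875, r_n = 36.56 kips; interior l_c = 2.375, r_n = 43.87 kips; R_n = 36.56 + 3·43.87 = 168.2 kips → 126 kips.
Block shear: A_gv = 3.344, A_nv = 2.195, A_nt = 0.4297 in²; R_n = min(0.6F_uA_nv, 0.6F_yA_gv) + U_bs·F_u·A_nt = 113.5 kips → 85.2 kips.
Block shear governs: 85.2 kips.

85.2 kips (block shear governs)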